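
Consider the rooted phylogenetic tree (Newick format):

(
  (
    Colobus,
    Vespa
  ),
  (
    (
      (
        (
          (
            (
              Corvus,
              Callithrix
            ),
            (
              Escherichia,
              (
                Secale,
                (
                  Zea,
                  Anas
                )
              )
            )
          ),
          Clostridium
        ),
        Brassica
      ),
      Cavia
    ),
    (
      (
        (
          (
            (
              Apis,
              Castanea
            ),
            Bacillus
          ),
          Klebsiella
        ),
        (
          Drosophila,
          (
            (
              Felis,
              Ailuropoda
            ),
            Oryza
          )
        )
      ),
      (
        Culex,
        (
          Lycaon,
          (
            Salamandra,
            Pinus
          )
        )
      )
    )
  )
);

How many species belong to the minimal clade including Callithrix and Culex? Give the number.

The MRCA of Callithrix and Culex is the node subtending ((((((Corvus,Callithrix),(Escherichia,(Secale,(Zea,Anas)))),Clostridium),Brassica),Cavia),(((((Apis,Castanea),Bacillus),Klebsiella),(Drosophila,((Felis,Ailuropoda),Oryza))),(Culex,(Lycaon,(Salamandra,Pinus))))).
That clade contains 21 terminal taxa: Ailuropoda, Anas, Apis, Bacillus, Brassica, Callithrix, Castanea, Cavia, Clostridium, Corvus, Culex, Drosophila, Escherichia, Felis, Klebsiella, Lycaon, Oryza, Pinus, Salamandra, Secale, Zea.

21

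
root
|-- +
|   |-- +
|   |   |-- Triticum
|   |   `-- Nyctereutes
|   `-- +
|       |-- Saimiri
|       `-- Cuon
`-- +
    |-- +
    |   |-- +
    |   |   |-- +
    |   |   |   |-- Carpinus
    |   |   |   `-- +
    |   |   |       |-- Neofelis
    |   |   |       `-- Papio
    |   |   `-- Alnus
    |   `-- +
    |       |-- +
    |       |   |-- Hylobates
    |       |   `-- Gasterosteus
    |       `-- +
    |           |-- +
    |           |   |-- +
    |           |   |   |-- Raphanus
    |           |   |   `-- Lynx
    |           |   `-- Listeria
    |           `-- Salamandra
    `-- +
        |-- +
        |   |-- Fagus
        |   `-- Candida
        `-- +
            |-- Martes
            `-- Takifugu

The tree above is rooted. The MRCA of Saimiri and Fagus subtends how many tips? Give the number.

The MRCA of Saimiri and Fagus is the root, so the clade is the entire tree.
That clade contains 18 terminal taxa: Alnus, Candida, Carpinus, Cuon, Fagus, Gasterosteus, Hylobates, Listeria, Lynx, Martes, Neofelis, Nyctereutes, Papio, Raphanus, Saimiri, Salamandra, Takifugu, Triticum.

18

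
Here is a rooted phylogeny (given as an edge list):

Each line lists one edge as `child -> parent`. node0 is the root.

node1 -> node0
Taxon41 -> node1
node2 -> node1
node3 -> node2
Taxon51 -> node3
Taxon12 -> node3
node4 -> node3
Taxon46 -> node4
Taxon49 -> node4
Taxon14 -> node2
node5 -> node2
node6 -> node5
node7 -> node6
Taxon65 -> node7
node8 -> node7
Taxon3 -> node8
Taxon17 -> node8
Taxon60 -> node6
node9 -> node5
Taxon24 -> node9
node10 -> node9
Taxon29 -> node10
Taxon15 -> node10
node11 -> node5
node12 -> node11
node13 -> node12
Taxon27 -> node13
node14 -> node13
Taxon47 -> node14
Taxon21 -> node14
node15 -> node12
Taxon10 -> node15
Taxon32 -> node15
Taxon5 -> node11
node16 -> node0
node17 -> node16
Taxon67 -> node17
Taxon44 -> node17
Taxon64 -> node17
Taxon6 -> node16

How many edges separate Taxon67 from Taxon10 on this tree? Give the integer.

The MRCA of Taxon67 and Taxon10 is the root of the tree.
From Taxon67 up to that node: 3 branches. From Taxon10 up to the same node: 7 branches. Total: 3 + 7 = 10.

10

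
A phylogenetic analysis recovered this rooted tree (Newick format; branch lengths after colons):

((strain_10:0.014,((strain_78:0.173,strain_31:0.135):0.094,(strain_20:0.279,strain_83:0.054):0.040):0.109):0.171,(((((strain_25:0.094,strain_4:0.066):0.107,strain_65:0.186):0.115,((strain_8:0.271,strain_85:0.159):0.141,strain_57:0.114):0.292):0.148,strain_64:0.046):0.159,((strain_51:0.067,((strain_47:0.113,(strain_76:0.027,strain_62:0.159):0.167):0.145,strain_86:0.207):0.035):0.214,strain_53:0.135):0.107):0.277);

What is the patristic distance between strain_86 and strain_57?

1.276

The path runs strain_86 → … → MRCA → … → strain_57; the MRCA is the node subtending (((((strain_25,strain_4),strain_65),((strain_8,strain_85),strain_57)),strain_64),((strain_51,((strain_47,(strain_76,strain_62)),strain_86)),strain_53)).
Branch lengths along that path: 0.207 + 0.035 + 0.214 + 0.107 + 0.159 + 0.148 + 0.292 + 0.114 = 1.276.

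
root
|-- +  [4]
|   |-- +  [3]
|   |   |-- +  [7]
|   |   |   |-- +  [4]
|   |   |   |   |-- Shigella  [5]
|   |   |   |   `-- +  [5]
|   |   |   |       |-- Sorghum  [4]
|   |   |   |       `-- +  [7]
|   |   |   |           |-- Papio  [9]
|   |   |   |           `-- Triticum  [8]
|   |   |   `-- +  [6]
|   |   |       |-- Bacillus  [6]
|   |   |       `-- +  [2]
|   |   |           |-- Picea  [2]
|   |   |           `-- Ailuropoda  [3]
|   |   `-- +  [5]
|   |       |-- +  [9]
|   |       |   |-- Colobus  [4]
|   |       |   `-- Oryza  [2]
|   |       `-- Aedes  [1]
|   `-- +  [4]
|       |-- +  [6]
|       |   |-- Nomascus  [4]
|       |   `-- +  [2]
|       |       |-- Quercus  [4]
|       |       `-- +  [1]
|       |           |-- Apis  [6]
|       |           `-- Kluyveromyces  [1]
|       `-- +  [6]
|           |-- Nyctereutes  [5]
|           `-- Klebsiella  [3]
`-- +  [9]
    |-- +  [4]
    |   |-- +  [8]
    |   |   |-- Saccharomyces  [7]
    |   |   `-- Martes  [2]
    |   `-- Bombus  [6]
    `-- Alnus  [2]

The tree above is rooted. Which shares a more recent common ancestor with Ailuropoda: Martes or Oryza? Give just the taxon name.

Oryza

The MRCA of Ailuropoda and Oryza subtends (((Shigella,(Sorghum,(Papio,Triticum))),(Bacillus,(Picea,Ailuropoda))),((Colobus,Oryza),Aedes)) (10 taxa).
The MRCA of Ailuropoda and Martes is the root, subtending the entire tree (20 taxa).
The first is nested inside the second, so Ailuropoda shares a more recent common ancestor with Oryza.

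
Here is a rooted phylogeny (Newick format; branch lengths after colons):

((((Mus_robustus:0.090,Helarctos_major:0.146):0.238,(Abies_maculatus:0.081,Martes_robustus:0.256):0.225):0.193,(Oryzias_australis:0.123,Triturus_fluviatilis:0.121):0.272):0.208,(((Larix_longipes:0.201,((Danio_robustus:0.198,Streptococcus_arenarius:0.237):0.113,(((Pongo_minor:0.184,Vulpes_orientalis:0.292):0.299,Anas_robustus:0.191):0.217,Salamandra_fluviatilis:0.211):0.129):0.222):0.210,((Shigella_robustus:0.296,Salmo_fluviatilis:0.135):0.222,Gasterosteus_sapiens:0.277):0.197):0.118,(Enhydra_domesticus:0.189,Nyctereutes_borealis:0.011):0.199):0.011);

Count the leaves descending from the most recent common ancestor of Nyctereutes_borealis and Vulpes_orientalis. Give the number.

12

The MRCA of Nyctereutes_borealis and Vulpes_orientalis is the node subtending (((Larix_longipes,((Danio_robustus,Streptococcus_arenarius),(((Pongo_minor,Vulpes_orientalis),Anas_robustus),Salamandra_fluviatilis))),((Shigella_robustus,Salmo_fluviatilis),Gasterosteus_sapiens)),(Enhydra_domesticus,Nyctereutes_borealis)).
That clade contains 12 terminal taxa: Anas_robustus, Danio_robustus, Enhydra_domesticus, Gasterosteus_sapiens, Larix_longipes, Nyctereutes_borealis, Pongo_minor, Salamandra_fluviatilis, Salmo_fluviatilis, Shigella_robustus, Streptococcus_arenarius, Vulpes_orientalis.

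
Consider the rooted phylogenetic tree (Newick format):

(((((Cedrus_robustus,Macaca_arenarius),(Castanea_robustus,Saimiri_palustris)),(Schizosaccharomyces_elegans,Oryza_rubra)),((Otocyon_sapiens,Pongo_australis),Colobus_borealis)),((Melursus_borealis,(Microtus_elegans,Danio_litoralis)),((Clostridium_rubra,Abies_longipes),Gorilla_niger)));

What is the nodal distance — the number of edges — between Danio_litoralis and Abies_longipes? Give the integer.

6

The MRCA of Danio_litoralis and Abies_longipes is the node subtending ((Melursus_borealis,(Microtus_elegans,Danio_litoralis)),((Clostridium_rubra,Abies_longipes),Gorilla_niger)).
From Danio_litoralis up to that node: 3 branches. From Abies_longipes up to the same node: 3 branches. Total: 3 + 3 = 6.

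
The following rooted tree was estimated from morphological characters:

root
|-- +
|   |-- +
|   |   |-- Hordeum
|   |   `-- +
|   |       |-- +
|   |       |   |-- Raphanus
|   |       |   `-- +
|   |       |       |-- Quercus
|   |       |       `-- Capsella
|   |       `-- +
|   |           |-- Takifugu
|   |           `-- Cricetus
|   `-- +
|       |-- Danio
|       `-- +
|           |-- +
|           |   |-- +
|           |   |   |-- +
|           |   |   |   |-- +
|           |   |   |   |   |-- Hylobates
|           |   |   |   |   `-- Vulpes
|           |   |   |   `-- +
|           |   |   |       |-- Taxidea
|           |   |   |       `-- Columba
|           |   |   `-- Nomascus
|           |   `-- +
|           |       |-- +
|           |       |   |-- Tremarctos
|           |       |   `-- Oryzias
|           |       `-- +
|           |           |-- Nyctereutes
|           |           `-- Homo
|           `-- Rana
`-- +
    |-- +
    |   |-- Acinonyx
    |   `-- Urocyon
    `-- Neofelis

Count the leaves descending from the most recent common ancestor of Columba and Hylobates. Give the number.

The MRCA of Columba and Hylobates is the node subtending ((Hylobates,Vulpes),(Taxidea,Columba)).
That clade contains 4 terminal taxa: Columba, Hylobates, Taxidea, Vulpes.

4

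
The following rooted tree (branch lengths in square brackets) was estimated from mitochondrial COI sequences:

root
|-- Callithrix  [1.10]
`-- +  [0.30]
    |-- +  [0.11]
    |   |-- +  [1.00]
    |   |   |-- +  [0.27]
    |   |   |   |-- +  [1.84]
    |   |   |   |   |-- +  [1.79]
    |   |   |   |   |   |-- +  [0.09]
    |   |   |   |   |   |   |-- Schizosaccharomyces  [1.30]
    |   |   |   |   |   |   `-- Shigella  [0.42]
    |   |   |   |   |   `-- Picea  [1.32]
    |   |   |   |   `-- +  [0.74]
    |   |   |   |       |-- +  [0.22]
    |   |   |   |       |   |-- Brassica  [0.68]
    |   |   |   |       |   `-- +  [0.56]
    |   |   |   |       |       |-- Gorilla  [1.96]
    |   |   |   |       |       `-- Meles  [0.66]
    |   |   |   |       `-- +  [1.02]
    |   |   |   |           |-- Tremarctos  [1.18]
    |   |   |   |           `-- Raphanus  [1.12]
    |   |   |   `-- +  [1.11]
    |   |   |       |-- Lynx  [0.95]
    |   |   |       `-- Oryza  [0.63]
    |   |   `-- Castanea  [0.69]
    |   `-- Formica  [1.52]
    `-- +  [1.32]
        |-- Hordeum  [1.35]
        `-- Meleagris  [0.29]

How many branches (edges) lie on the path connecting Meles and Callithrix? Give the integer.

10

The MRCA of Meles and Callithrix is the root of the tree.
From Meles up to that node: 9 branches. From Callithrix up to the same node: 1 branch. Total: 9 + 1 = 10.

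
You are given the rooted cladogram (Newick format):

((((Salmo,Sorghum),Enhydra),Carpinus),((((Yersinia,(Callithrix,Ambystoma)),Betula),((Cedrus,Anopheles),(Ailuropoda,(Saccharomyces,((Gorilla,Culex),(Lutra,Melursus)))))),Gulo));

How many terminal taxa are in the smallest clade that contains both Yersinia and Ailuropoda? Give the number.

The MRCA of Yersinia and Ailuropoda is the node subtending (((Yersinia,(Callithrix,Ambystoma)),Betula),((Cedrus,Anopheles),(Ailuropoda,(Saccharomyces,((Gorilla,Culex),(Lutra,Melursus)))))).
That clade contains 12 terminal taxa: Ailuropoda, Ambystoma, Anopheles, Betula, Callithrix, Cedrus, Culex, Gorilla, Lutra, Melursus, Saccharomyces, Yersinia.

12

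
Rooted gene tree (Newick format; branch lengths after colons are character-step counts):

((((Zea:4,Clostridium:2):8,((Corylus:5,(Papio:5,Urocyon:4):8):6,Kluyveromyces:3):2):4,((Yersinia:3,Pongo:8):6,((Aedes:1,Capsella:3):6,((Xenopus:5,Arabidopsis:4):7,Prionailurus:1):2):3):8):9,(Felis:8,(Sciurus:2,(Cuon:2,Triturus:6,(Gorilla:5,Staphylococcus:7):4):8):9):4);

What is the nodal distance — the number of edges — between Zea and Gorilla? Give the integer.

The MRCA of Zea and Gorilla is the root of the tree.
From Zea up to that node: 4 branches. From Gorilla up to the same node: 5 branches. Total: 4 + 5 = 9.

9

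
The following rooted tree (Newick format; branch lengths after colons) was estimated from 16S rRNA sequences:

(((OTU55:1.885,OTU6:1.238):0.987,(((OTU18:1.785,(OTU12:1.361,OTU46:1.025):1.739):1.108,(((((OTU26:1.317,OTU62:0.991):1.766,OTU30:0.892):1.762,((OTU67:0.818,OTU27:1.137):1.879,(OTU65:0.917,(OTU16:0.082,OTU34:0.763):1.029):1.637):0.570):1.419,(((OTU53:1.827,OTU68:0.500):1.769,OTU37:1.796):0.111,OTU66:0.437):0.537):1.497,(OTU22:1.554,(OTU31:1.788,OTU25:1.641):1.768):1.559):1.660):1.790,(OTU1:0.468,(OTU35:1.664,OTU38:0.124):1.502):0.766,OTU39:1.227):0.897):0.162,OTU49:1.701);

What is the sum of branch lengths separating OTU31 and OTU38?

10.957

The path runs OTU31 → … → MRCA → … → OTU38; the MRCA is the node subtending (((OTU18,(OTU12,OTU46)),(((((OTU26,OTU62),OTU30),((OTU67,OTU27),(OTU65,(OTU16,OTU34)))),(((OTU53,OTU68),OTU37),OTU66)),(OTU22,(OTU31,OTU25)))),(OTU1,(OTU35,OTU38)),OTU39).
Branch lengths along that path: 1.788 + 1.768 + 1.559 + 1.660 + 1.790 + 0.766 + 1.502 + 0.124 = 10.957.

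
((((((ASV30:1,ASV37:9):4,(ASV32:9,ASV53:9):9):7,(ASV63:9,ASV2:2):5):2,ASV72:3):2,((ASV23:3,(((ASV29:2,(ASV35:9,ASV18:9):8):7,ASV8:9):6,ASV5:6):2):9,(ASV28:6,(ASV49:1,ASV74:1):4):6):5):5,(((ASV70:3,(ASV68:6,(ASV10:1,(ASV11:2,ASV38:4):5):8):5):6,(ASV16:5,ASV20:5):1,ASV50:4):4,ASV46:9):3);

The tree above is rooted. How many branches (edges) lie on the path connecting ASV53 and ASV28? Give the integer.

8

The MRCA of ASV53 and ASV28 is the node subtending (((((ASV30,ASV37),(ASV32,ASV53)),(ASV63,ASV2)),ASV72),((ASV23,(((ASV29,(ASV35,ASV18)),ASV8),ASV5)),(ASV28,(ASV49,ASV74)))).
From ASV53 up to that node: 5 branches. From ASV28 up to the same node: 3 branches. Total: 5 + 3 = 8.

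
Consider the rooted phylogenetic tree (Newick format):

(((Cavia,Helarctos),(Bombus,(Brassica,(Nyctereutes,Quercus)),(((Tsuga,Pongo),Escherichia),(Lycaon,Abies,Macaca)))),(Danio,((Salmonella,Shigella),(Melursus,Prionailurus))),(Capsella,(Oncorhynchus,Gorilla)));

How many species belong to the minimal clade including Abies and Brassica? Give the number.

10

The MRCA of Abies and Brassica is the node subtending (Bombus,(Brassica,(Nyctereutes,Quercus)),(((Tsuga,Pongo),Escherichia),(Lycaon,Abies,Macaca))).
That clade contains 10 terminal taxa: Abies, Bombus, Brassica, Escherichia, Lycaon, Macaca, Nyctereutes, Pongo, Quercus, Tsuga.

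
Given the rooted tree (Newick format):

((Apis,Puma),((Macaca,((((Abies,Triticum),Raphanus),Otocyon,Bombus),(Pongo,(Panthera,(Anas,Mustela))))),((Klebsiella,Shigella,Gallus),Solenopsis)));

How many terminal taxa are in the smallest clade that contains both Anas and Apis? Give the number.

16

The MRCA of Anas and Apis is the root, so the clade is the entire tree.
That clade contains 16 terminal taxa: Abies, Anas, Apis, Bombus, Gallus, Klebsiella, Macaca, Mustela, Otocyon, Panthera, Pongo, Puma, Raphanus, Shigella, Solenopsis, Triticum.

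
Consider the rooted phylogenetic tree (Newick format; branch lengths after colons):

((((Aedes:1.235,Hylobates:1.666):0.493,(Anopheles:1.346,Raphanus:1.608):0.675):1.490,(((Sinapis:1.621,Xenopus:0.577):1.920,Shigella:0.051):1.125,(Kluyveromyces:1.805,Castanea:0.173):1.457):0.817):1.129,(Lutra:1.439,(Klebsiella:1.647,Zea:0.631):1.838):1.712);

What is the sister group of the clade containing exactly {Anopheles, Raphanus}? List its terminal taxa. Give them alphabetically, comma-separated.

The clade containing exactly {Anopheles, Raphanus} attaches to the tree at the node subtending ((Aedes,Hylobates),(Anopheles,Raphanus)).
The other lineage descending from that same node — the sister group — is (Aedes,Hylobates); its 2 tips in alphabetical order are the answer.

Aedes, Hylobates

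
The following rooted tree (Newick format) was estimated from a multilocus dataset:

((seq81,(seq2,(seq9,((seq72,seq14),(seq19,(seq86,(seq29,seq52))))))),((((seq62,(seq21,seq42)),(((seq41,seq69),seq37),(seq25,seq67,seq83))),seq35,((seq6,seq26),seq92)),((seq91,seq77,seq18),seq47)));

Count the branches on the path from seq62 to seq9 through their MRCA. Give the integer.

9

The MRCA of seq62 and seq9 is the root of the tree.
From seq62 up to that node: 5 branches. From seq9 up to the same node: 4 branches. Total: 5 + 4 = 9.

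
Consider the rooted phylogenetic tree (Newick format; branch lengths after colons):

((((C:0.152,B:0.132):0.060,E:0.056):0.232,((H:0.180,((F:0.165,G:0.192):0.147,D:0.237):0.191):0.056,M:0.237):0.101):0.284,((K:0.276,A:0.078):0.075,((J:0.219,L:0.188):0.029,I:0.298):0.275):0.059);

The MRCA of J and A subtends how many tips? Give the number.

5

The MRCA of J and A is the node subtending ((K,A),((J,L),I)).
That clade contains 5 terminal taxa: A, I, J, K, L.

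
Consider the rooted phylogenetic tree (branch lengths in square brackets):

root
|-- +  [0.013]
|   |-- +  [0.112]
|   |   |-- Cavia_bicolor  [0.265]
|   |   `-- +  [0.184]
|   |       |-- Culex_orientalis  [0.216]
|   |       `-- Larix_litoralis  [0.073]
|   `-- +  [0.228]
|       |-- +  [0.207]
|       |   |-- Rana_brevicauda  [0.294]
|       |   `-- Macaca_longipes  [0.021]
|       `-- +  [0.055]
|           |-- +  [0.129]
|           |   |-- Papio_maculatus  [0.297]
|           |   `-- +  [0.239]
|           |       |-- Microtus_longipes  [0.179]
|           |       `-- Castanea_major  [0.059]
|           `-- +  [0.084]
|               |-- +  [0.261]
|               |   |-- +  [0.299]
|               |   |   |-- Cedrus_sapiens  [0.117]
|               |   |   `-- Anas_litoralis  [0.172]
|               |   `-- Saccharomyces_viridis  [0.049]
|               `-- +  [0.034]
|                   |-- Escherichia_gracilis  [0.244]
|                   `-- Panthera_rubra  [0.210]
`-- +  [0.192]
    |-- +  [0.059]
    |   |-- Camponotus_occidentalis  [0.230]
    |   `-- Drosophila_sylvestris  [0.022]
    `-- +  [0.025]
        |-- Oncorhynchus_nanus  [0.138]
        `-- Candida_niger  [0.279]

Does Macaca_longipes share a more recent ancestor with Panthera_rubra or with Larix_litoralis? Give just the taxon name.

The MRCA of Macaca_longipes and Panthera_rubra subtends ((Rana_brevicauda,Macaca_longipes),((Papio_maculatus,(Microtus_longipes,Castanea_major)),(((Cedrus_sapiens,Anas_litoralis),Saccharomyces_viridis),(Escherichia_gracilis,Panthera_rubra)))) (10 taxa).
The MRCA of Macaca_longipes and Larix_litoralis subtends ((Cavia_bicolor,(Culex_orientalis,Larix_litoralis)),((Rana_brevicauda,Macaca_longipes),((Papio_maculatus,(Microtus_longipes,Castanea_major)),(((Cedrus_sapiens,Anas_litoralis),Saccharomyces_viridis),(Escherichia_gracilis,Panthera_rubra))))) (13 taxa).
The first is nested inside the second, so Macaca_longipes shares a more recent common ancestor with Panthera_rubra.

Panthera_rubra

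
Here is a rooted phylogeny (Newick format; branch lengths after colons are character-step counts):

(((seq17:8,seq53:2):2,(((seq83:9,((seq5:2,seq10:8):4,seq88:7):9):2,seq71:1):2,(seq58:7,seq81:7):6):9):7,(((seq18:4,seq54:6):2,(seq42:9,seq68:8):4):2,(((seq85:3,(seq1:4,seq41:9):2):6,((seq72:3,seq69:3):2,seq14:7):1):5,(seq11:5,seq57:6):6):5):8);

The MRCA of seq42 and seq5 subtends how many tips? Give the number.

21

The MRCA of seq42 and seq5 is the root, so the clade is the entire tree.
That clade contains 21 terminal taxa: seq1, seq10, seq11, seq14, seq17, seq18, seq41, seq42, seq5, seq53, seq54, seq57, seq58, seq68, seq69, seq71, seq72, seq81, seq83, seq85, seq88.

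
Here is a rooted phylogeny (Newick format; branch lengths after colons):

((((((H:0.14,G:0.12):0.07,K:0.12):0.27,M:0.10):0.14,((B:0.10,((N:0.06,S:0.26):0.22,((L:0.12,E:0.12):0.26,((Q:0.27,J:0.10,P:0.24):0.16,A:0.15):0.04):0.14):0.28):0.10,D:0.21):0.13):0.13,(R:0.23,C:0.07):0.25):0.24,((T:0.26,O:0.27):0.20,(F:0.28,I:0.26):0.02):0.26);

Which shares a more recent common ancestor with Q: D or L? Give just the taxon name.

L

The MRCA of Q and L subtends ((L,E),((Q,J,P),A)) (6 taxa).
The MRCA of Q and D subtends ((B,((N,S),((L,E),((Q,J,P),A)))),D) (10 taxa).
The first is nested inside the second, so Q shares a more recent common ancestor with L.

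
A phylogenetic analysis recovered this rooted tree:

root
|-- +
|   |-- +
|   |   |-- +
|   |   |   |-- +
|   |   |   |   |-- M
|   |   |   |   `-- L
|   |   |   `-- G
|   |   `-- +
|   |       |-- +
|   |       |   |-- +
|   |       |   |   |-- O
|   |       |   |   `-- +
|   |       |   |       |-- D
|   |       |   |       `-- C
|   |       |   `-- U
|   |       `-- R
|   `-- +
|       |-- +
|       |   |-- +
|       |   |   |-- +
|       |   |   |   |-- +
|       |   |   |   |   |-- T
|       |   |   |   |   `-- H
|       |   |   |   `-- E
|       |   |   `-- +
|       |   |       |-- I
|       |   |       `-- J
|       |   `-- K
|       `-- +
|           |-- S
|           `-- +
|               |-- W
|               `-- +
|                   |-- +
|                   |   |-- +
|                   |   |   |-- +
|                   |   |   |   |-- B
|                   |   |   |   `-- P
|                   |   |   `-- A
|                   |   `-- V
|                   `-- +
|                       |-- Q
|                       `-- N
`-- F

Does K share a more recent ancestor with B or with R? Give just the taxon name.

The MRCA of K and B subtends (((((T,H),E),(I,J)),K),(S,(W,((((B,P),A),V),(Q,N))))) (14 taxa).
The MRCA of K and R subtends ((((M,L),G),(((O,(D,C)),U),R)),(((((T,H),E),(I,J)),K),(S,(W,((((B,P),A),V),(Q,N)))))) (22 taxa).
The first is nested inside the second, so K shares a more recent common ancestor with B.

B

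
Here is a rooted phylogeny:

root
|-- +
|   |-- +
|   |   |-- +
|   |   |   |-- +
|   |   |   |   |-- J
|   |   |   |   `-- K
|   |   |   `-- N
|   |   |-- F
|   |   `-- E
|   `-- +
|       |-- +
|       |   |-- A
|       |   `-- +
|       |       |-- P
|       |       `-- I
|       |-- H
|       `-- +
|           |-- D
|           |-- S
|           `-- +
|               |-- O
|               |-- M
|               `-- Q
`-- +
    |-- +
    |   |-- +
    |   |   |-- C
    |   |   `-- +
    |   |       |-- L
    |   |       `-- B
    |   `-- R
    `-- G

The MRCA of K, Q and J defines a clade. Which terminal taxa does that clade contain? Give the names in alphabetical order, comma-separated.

A, D, E, F, H, I, J, K, M, N, O, P, Q, S

Tracing K: it sits inside (J,K).
Tracing Q: it sits inside (O,M,Q).
Tracing J: it sits inside (J,K).
The smallest clade enclosing all 3 is ((((J,K),N),F,E),((A,(P,I)),H,(D,S,(O,M,Q)))); the answer is its 14 terminal taxa in alphabetical order.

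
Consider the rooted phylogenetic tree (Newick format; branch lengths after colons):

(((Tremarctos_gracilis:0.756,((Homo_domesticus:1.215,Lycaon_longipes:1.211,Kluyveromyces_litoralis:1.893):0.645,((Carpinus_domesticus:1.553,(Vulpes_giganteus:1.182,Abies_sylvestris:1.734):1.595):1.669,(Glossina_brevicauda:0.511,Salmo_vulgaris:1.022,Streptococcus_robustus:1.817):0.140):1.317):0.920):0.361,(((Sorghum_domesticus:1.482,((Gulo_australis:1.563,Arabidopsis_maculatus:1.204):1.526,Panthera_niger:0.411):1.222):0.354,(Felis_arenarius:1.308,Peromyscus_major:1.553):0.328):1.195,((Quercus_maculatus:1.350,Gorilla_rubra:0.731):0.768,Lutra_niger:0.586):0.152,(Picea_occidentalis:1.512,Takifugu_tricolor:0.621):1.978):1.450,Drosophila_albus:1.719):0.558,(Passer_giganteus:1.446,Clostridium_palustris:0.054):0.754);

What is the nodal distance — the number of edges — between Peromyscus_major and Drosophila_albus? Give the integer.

5

The MRCA of Peromyscus_major and Drosophila_albus is the node subtending ((Tremarctos_gracilis,((Homo_domesticus,Lycaon_longipes,Kluyveromyces_litoralis),((Carpinus_domesticus,(Vulpes_giganteus,Abies_sylvestris)),(Glossina_brevicauda,Salmo_vulgaris,Streptococcus_robustus)))),(((Sorghum_domesticus,((Gulo_australis,Arabidopsis_maculatus),Panthera_niger)),(Felis_arenarius,Peromyscus_major)),((Quercus_maculatus,Gorilla_rubra),Lutra_niger),(Picea_occidentalis,Takifugu_tricolor)),Drosophila_albus).
From Peromyscus_major up to that node: 4 branches. From Drosophila_albus up to the same node: 1 branch. Total: 4 + 1 = 5.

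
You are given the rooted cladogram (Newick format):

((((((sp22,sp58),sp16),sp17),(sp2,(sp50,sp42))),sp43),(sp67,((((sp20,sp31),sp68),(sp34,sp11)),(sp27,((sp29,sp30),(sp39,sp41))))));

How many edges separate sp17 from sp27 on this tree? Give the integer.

8

The MRCA of sp17 and sp27 is the root of the tree.
From sp17 up to that node: 4 branches. From sp27 up to the same node: 4 branches. Total: 4 + 4 = 8.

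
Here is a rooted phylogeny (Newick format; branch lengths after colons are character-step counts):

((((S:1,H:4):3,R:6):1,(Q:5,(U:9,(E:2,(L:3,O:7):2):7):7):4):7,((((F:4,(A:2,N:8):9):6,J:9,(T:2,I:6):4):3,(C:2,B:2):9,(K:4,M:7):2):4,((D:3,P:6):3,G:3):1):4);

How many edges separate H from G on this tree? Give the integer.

7

The MRCA of H and G is the root of the tree.
From H up to that node: 4 branches. From G up to the same node: 3 branches. Total: 4 + 3 = 7.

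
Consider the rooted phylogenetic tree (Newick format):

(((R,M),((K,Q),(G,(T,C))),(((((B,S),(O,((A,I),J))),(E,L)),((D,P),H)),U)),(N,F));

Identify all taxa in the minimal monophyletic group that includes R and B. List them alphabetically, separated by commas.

A, B, C, D, E, G, H, I, J, K, L, M, O, P, Q, R, S, T, U

Tracing R: it sits inside (R,M).
Tracing B: it sits inside (B,S).
The smallest clade enclosing both is ((R,M),((K,Q),(G,(T,C))),(((((B,S),(O,((A,I),J))),(E,L)),((D,P),H)),U)); the answer is its 19 terminal taxa in alphabetical order.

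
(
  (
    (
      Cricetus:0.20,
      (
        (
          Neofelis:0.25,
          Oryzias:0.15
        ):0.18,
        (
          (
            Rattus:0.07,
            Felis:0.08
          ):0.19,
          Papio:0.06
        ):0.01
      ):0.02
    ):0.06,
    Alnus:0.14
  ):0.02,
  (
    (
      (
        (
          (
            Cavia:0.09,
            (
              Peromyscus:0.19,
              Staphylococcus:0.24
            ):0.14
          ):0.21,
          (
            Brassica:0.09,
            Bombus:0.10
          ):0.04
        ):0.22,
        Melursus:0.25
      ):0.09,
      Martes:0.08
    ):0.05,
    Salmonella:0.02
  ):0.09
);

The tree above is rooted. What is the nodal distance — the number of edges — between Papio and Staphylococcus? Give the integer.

The MRCA of Papio and Staphylococcus is the root of the tree.
From Papio up to that node: 5 branches. From Staphylococcus up to the same node: 7 branches. Total: 5 + 7 = 12.

12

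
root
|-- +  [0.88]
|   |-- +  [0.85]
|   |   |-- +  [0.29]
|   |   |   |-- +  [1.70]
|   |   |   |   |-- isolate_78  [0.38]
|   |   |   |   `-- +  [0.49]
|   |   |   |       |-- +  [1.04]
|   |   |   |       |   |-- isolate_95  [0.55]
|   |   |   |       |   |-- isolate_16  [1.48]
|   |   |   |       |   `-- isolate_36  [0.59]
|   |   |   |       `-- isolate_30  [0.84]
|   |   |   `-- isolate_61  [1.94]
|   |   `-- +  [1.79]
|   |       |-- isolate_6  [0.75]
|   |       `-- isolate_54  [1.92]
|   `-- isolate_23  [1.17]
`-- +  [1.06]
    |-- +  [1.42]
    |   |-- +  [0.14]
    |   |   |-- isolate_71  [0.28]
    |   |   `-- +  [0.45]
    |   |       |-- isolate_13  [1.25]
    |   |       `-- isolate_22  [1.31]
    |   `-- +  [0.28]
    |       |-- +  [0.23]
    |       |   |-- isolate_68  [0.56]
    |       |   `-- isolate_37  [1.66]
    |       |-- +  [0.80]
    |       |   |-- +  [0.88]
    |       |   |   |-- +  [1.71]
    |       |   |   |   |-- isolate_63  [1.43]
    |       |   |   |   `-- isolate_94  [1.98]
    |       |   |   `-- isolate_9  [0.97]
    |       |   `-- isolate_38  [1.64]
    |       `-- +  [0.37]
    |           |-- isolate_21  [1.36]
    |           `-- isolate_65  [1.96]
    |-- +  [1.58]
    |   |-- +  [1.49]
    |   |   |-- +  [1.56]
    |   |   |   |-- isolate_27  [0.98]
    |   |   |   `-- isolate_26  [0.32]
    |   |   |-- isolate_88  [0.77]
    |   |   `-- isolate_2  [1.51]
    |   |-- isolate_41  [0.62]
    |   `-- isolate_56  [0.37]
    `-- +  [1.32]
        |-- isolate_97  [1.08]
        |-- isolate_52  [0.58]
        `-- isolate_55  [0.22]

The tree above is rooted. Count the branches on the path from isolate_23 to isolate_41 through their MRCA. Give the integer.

5

The MRCA of isolate_23 and isolate_41 is the root of the tree.
From isolate_23 up to that node: 2 branches. From isolate_41 up to the same node: 3 branches. Total: 2 + 3 = 5.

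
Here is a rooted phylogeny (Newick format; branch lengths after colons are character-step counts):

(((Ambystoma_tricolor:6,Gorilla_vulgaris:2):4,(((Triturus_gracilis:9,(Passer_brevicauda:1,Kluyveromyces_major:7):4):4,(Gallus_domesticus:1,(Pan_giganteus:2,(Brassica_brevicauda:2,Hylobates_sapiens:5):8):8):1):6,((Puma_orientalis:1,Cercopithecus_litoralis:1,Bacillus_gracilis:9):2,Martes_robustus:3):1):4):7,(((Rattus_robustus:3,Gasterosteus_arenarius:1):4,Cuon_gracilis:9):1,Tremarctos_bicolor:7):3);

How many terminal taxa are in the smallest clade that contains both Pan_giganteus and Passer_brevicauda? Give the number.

7

The MRCA of Pan_giganteus and Passer_brevicauda is the node subtending ((Triturus_gracilis,(Passer_brevicauda,Kluyveromyces_major)),(Gallus_domesticus,(Pan_giganteus,(Brassica_brevicauda,Hylobates_sapiens)))).
That clade contains 7 terminal taxa: Brassica_brevicauda, Gallus_domesticus, Hylobates_sapiens, Kluyveromyces_major, Pan_giganteus, Passer_brevicauda, Triturus_gracilis.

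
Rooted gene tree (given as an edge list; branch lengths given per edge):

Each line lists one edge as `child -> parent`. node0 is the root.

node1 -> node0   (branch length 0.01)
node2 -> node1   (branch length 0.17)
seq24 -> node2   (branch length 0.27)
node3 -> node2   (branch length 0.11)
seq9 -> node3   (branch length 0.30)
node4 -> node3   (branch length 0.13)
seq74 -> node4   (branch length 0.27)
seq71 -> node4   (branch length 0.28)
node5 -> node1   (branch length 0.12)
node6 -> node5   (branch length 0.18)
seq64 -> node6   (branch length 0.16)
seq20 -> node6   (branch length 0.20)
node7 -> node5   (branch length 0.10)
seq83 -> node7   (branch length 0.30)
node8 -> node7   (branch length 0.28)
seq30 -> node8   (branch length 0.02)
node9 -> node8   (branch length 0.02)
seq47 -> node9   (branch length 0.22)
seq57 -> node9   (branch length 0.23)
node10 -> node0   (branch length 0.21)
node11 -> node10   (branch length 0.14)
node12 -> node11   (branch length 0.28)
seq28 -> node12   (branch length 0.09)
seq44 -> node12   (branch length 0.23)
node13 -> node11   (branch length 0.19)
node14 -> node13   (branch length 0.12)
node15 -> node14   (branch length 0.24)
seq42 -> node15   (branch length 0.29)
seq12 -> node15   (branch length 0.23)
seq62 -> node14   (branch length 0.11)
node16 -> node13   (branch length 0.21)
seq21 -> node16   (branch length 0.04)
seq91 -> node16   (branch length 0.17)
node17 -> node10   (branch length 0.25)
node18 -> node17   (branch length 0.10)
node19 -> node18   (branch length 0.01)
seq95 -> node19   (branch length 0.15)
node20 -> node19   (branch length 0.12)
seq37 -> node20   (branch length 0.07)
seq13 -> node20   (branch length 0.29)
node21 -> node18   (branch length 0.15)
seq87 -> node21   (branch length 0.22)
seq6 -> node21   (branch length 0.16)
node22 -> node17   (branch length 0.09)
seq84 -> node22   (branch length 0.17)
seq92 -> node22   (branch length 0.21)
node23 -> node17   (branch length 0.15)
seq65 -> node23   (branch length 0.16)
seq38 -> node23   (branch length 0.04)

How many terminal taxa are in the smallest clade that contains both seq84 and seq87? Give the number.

9

The MRCA of seq84 and seq87 is the node subtending (((seq95,(seq37,seq13)),(seq87,seq6)),(seq84,seq92),(seq65,seq38)).
That clade contains 9 terminal taxa: seq13, seq37, seq38, seq6, seq65, seq84, seq87, seq92, seq95.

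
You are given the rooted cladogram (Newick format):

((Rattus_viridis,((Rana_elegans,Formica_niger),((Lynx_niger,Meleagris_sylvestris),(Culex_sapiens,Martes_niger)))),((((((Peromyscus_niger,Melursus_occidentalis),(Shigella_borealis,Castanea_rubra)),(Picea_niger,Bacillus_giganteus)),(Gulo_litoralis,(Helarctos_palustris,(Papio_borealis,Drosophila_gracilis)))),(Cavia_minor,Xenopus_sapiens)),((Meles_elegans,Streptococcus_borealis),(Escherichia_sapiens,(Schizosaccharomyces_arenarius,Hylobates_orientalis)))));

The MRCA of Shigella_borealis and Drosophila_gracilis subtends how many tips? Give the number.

The MRCA of Shigella_borealis and Drosophila_gracilis is the node subtending ((((Peromyscus_niger,Melursus_occidentalis),(Shigella_borealis,Castanea_rubra)),(Picea_niger,Bacillus_giganteus)),(Gulo_litoralis,(Helarctos_palustris,(Papio_borealis,Drosophila_gracilis)))).
That clade contains 10 terminal taxa: Bacillus_giganteus, Castanea_rubra, Drosophila_gracilis, Gulo_litoralis, Helarctos_palustris, Melursus_occidentalis, Papio_borealis, Peromyscus_niger, Picea_niger, Shigella_borealis.

10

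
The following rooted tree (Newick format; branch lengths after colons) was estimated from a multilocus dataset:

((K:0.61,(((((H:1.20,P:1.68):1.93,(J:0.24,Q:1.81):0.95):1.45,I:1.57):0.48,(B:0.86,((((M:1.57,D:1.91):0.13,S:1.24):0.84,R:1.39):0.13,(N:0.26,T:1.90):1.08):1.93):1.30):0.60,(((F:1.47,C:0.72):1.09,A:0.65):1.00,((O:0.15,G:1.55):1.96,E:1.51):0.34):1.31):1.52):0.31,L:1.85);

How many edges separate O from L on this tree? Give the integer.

The MRCA of O and L is the root of the tree.
From O up to that node: 6 branches. From L up to the same node: 1 branch. Total: 6 + 1 = 7.

7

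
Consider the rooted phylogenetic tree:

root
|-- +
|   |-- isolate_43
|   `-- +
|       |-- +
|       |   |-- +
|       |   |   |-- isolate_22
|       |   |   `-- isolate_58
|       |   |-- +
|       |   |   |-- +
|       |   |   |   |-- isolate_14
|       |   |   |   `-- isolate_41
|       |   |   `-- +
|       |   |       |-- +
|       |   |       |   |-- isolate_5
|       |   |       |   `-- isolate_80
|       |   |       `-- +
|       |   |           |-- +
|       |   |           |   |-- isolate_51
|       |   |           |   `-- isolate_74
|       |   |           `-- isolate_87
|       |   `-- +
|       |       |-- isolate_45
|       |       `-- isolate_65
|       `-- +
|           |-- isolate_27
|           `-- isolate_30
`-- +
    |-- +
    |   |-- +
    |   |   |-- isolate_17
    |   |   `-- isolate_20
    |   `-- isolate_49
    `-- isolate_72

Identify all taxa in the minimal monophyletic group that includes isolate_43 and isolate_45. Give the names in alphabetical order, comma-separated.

isolate_14, isolate_22, isolate_27, isolate_30, isolate_41, isolate_43, isolate_45, isolate_5, isolate_51, isolate_58, isolate_65, isolate_74, isolate_80, isolate_87

Tracing isolate_43: it sits inside (isolate_43,(((isolate_22,isolate_58),((isolate_14,isolate_41),((isolate_5,isolate_80),((isolate_51,isolate_74),isolate_87))),(isolate_45,isolate_65)),(isolate_27,isolate_30))).
Tracing isolate_45: it sits inside (isolate_45,isolate_65).
The smallest clade enclosing both is (isolate_43,(((isolate_22,isolate_58),((isolate_14,isolate_41),((isolate_5,isolate_80),((isolate_51,isolate_74),isolate_87))),(isolate_45,isolate_65)),(isolate_27,isolate_30))); the answer is its 14 terminal taxa in alphabetical order.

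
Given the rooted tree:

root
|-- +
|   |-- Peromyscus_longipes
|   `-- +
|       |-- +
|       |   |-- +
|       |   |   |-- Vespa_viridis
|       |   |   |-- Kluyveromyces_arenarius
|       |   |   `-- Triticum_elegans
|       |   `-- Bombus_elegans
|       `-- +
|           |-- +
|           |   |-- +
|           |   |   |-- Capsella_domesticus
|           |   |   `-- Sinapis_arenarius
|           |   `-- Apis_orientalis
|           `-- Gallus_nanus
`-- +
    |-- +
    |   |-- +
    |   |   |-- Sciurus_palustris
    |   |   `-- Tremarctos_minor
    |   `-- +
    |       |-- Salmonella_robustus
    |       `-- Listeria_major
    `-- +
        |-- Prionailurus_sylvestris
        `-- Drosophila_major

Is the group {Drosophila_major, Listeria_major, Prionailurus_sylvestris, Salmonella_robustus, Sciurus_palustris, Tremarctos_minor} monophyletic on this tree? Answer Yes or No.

The most recent common ancestor of these taxa subtends (((Sciurus_palustris,Tremarctos_minor),(Salmonella_robustus,Listeria_major)),(Prionailurus_sylvestris,Drosophila_major)).
That clade has exactly 6 tips — every listed taxon and nothing else — so the group is monophyletic.

Yes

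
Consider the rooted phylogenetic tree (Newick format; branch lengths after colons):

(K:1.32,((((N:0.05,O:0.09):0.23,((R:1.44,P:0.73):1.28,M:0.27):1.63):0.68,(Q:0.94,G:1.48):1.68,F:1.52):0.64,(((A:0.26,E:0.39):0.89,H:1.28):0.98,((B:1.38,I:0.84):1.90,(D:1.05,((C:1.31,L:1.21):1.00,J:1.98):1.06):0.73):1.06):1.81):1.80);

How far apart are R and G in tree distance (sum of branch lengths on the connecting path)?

The path runs R → … → MRCA → … → G; the MRCA is the node subtending (((N,O),((R,P),M)),(Q,G),F).
Branch lengths along that path: 1.44 + 1.28 + 1.63 + 0.68 + 1.68 + 1.48 = 8.19.

8.19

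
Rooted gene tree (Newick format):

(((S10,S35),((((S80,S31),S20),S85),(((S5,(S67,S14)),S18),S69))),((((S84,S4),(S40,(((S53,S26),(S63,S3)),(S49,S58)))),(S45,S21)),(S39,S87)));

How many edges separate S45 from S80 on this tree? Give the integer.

The MRCA of S45 and S80 is the root of the tree.
From S45 up to that node: 4 branches. From S80 up to the same node: 6 branches. Total: 4 + 6 = 10.

10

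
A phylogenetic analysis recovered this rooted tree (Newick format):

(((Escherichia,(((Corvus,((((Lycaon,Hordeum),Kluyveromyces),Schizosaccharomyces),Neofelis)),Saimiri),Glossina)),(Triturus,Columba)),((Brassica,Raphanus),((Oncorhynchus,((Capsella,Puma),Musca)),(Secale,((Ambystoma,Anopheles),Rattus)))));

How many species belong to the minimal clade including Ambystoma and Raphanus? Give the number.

10

The MRCA of Ambystoma and Raphanus is the node subtending ((Brassica,Raphanus),((Oncorhynchus,((Capsella,Puma),Musca)),(Secale,((Ambystoma,Anopheles),Rattus)))).
That clade contains 10 terminal taxa: Ambystoma, Anopheles, Brassica, Capsella, Musca, Oncorhynchus, Puma, Raphanus, Rattus, Secale.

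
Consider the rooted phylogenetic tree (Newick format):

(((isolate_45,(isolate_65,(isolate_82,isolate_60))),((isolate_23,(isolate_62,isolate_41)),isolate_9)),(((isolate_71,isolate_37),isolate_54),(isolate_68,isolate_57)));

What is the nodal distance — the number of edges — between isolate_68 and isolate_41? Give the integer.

The MRCA of isolate_68 and isolate_41 is the root of the tree.
From isolate_68 up to that node: 3 branches. From isolate_41 up to the same node: 5 branches. Total: 3 + 5 = 8.

8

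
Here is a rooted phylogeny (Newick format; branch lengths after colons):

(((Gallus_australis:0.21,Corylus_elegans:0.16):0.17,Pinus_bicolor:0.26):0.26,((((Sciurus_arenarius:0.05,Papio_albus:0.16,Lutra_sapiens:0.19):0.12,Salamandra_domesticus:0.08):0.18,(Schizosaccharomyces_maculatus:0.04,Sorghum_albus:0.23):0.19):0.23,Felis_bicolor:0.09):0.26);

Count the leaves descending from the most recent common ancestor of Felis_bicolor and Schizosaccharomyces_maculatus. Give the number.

7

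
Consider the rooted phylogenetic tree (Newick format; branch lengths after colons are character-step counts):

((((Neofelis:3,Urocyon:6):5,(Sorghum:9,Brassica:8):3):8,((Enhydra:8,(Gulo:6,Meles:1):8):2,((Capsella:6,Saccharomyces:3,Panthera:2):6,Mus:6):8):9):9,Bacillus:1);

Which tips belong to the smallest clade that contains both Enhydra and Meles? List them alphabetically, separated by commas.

Tracing Enhydra: it sits inside (Enhydra,(Gulo,Meles)).
Tracing Meles: it sits inside (Gulo,Meles).
The smallest clade enclosing both is (Enhydra,(Gulo,Meles)); the answer is its 3 terminal taxa in alphabetical order.

Enhydra, Gulo, Meles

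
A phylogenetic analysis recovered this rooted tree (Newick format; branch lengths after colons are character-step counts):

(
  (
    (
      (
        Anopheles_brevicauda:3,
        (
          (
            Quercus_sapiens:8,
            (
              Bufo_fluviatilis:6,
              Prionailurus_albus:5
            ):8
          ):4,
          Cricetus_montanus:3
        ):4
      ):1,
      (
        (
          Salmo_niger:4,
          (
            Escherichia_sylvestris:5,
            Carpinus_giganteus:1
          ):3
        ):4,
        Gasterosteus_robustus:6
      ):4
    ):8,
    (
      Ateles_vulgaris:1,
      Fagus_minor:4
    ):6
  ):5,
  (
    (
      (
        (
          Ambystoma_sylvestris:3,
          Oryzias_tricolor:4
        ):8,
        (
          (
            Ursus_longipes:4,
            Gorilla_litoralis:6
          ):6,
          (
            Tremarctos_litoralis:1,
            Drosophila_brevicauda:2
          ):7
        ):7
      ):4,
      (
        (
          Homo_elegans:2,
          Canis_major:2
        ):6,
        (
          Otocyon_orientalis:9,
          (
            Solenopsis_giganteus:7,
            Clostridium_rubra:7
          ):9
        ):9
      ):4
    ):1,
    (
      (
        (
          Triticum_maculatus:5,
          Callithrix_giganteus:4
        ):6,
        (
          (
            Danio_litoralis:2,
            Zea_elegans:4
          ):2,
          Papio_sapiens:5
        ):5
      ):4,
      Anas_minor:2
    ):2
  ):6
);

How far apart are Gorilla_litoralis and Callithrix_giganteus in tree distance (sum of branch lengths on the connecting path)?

40

The path runs Gorilla_litoralis → … → MRCA → … → Callithrix_giganteus; the MRCA is the node subtending ((((Ambystoma_sylvestris,Oryzias_tricolor),((Ursus_longipes,Gorilla_litoralis),(Tremarctos_litoralis,Drosophila_brevicauda))),((Homo_elegans,Canis_major),(Otocyon_orientalis,(Solenopsis_giganteus,Clostridium_rubra)))),(((Triticum_maculatus,Callithrix_giganteus),((Danio_litoralis,Zea_elegans),Papio_sapiens)),Anas_minor)).
Branch lengths along that path: 6 + 6 + 7 + 4 + 1 + 2 + 4 + 6 + 4 = 40.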